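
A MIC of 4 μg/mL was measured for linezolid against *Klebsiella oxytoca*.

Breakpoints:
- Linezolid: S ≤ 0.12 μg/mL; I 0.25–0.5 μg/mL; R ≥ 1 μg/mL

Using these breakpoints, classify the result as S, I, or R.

R

Linezolid: 4 μg/mL is ≥ 1 μg/mL ⇒ resistant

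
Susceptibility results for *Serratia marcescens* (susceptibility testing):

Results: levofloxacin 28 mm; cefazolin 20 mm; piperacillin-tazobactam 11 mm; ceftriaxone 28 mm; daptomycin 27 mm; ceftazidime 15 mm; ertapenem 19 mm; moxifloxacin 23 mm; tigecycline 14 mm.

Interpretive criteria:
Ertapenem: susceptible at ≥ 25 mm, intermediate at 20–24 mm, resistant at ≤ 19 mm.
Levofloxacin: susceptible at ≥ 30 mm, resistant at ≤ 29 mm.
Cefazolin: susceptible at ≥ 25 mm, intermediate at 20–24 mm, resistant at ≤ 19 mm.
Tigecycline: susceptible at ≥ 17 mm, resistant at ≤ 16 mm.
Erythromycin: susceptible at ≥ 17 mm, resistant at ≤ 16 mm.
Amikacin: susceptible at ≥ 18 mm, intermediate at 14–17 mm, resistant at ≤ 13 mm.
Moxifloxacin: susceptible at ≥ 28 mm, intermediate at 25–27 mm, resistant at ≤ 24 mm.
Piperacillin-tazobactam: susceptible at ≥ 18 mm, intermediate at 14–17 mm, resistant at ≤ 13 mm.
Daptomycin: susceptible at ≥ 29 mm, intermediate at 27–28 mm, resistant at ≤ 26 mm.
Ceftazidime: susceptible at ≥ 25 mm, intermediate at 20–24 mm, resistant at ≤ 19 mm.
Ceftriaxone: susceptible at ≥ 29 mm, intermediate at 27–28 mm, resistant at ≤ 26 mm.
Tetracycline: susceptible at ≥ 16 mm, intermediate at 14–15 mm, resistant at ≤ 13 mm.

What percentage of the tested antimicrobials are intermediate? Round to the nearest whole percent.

33%

Levofloxacin (28 mm) ≤ 29 mm ⇒ R
Cefazolin (20 mm) in 20–24 mm ⇒ intermediate
Piperacillin-tazobactam 11 mm: ≤ 13 mm ⇒ R
Ceftriaxone 28 mm: in 27–28 mm → Intermediate
Daptomycin: 27 mm is in 27–28 mm → I
Ceftazidime (15 mm) ≤ 19 mm ⇒ Resistant
Ertapenem: 19 mm is ≤ 19 mm ⇒ Resistant
Moxifloxacin: 23 mm is ≤ 24 mm ⇒ R
Tigecycline (14 mm) ≤ 16 mm — resistant
Intermediate: 3/9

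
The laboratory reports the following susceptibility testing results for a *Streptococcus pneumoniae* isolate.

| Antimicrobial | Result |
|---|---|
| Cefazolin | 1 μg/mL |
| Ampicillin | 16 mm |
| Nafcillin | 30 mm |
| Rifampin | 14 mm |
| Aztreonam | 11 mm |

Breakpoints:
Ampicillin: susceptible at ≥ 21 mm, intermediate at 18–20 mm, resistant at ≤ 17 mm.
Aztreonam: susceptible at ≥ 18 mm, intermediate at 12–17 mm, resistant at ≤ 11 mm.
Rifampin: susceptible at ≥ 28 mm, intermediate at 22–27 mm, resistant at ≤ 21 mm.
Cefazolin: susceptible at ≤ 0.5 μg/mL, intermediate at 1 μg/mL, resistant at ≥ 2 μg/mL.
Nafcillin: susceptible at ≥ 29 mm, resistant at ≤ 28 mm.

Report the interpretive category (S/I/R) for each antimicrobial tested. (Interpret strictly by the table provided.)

Cefazolin: 1 μg/mL is = 1 μg/mL ⇒ I
Ampicillin: 16 mm is ≤ 17 mm → R
Nafcillin (30 mm) ≥ 29 mm ⇒ susceptible
Rifampin: 14 mm is ≤ 21 mm ⇒ R
Aztreonam 11 mm: ≤ 11 mm ⇒ resistant

I, R, S, R, R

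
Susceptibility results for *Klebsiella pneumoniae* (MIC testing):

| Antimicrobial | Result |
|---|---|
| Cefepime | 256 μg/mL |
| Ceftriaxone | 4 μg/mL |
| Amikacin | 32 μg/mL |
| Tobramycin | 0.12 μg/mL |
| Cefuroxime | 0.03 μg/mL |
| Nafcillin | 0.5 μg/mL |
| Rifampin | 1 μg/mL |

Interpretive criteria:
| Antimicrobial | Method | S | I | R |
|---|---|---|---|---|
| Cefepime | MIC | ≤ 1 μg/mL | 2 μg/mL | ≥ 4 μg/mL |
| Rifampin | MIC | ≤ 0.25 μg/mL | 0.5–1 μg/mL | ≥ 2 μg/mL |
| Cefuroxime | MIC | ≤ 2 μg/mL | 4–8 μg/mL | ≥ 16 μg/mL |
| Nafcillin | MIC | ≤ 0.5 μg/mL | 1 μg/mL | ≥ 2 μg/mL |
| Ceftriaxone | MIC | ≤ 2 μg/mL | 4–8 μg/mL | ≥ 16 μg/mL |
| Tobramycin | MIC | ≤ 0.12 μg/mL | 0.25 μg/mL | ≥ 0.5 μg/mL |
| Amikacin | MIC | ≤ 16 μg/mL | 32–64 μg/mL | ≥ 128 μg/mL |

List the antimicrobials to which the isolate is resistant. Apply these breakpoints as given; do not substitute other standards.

Cefepime 256 μg/mL: ≥ 4 μg/mL ⇒ resistant
Ceftriaxone: 4 μg/mL is in 4–8 μg/mL → Intermediate
Amikacin: 32 μg/mL is in 32–64 μg/mL ⇒ I
Tobramycin (0.12 μg/mL) ≤ 0.12 μg/mL → susceptible
Cefuroxime: 0.03 μg/mL is ≤ 2 μg/mL ⇒ susceptible
Nafcillin (0.5 μg/mL) ≤ 0.5 μg/mL ⇒ susceptible
Rifampin 1 μg/mL: in 0.5–1 μg/mL — Intermediate

cefepime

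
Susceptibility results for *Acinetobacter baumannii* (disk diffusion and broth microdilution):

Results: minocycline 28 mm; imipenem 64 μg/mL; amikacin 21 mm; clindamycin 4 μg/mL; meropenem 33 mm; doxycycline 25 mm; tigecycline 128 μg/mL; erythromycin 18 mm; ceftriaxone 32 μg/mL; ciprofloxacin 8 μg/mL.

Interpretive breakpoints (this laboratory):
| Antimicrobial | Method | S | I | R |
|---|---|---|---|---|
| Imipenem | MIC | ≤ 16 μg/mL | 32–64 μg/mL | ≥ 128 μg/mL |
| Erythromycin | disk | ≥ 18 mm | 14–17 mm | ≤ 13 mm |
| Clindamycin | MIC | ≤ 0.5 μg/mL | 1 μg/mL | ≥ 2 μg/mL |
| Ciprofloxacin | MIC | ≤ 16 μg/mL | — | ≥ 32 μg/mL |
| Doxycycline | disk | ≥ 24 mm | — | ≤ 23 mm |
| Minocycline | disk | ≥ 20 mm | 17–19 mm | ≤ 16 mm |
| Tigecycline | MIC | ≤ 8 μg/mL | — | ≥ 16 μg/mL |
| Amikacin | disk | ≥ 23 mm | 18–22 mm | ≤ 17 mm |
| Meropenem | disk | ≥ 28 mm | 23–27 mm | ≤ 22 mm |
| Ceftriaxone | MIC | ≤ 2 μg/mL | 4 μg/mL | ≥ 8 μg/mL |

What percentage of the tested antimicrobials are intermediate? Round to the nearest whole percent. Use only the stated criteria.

Minocycline 28 mm: ≥ 20 mm ⇒ S
Imipenem (64 μg/mL) in 32–64 μg/mL — I
Amikacin 21 mm: in 18–22 mm ⇒ I
Clindamycin: 4 μg/mL is ≥ 2 μg/mL — resistant
Meropenem (33 mm) ≥ 28 mm → S
Doxycycline: 25 mm is ≥ 24 mm → susceptible
Tigecycline (128 μg/mL) ≥ 16 μg/mL — resistant
Erythromycin 18 mm: ≥ 18 mm — Susceptible
Ceftriaxone (32 μg/mL) ≥ 8 μg/mL → R
Ciprofloxacin: 8 μg/mL is ≤ 16 μg/mL ⇒ susceptible
Intermediate: 2/10

20%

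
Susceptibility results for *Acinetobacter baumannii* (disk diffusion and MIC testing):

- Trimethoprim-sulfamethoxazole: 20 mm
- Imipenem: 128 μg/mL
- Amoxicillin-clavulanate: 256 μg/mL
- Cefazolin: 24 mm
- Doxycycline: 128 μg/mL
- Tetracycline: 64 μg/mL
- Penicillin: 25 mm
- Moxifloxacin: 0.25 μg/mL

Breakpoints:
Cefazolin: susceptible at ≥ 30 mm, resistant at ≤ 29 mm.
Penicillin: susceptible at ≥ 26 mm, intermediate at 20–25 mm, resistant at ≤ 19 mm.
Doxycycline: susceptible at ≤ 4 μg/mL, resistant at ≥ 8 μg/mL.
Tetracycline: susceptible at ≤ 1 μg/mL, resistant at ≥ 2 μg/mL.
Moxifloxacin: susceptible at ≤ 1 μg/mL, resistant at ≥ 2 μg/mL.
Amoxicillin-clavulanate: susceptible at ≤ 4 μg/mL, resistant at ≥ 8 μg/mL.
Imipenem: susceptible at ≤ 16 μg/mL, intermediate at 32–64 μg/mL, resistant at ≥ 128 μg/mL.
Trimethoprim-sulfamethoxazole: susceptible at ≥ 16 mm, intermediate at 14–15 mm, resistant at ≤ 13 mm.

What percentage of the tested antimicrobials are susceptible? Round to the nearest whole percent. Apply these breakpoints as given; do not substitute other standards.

Trimethoprim-sulfamethoxazole (20 mm) ≥ 16 mm → Susceptible
Imipenem (128 μg/mL) ≥ 128 μg/mL — Resistant
Amoxicillin-clavulanate 256 μg/mL: ≥ 8 μg/mL ⇒ resistant
Cefazolin (24 mm) ≤ 29 mm → R
Doxycycline 128 μg/mL: ≥ 8 μg/mL → resistant
Tetracycline 64 μg/mL: ≥ 2 μg/mL ⇒ resistant
Penicillin 25 mm: in 20–25 mm — I
Moxifloxacin: 0.25 μg/mL is ≤ 1 μg/mL → Susceptible
Susceptible: 2/8

25%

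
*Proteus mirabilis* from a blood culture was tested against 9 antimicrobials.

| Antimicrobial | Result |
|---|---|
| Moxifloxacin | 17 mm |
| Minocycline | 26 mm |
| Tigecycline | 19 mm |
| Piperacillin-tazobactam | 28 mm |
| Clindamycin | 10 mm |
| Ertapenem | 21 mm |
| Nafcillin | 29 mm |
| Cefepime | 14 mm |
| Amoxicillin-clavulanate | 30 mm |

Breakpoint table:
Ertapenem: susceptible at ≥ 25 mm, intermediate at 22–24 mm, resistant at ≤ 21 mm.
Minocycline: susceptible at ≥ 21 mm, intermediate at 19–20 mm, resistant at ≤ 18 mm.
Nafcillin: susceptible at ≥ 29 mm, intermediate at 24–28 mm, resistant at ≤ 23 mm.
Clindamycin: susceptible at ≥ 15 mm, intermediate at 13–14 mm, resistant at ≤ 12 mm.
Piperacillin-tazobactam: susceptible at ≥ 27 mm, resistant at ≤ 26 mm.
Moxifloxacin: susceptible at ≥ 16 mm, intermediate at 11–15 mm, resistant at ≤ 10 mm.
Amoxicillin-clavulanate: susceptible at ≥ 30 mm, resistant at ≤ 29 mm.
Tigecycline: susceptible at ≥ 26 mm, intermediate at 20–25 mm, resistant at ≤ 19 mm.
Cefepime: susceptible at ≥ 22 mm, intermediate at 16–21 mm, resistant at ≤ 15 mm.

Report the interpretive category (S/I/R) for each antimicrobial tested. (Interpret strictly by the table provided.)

Moxifloxacin 17 mm: ≥ 16 mm → susceptible
Minocycline 26 mm: ≥ 21 mm ⇒ S
Tigecycline (19 mm) ≤ 19 mm ⇒ R
Piperacillin-tazobactam (28 mm) ≥ 27 mm ⇒ susceptible
Clindamycin 10 mm: ≤ 12 mm → resistant
Ertapenem: 21 mm is ≤ 21 mm ⇒ resistant
Nafcillin (29 mm) ≥ 29 mm → Susceptible
Cefepime 14 mm: ≤ 15 mm → resistant
Amoxicillin-clavulanate 30 mm: ≥ 30 mm ⇒ Susceptible

S, S, R, S, R, R, S, R, S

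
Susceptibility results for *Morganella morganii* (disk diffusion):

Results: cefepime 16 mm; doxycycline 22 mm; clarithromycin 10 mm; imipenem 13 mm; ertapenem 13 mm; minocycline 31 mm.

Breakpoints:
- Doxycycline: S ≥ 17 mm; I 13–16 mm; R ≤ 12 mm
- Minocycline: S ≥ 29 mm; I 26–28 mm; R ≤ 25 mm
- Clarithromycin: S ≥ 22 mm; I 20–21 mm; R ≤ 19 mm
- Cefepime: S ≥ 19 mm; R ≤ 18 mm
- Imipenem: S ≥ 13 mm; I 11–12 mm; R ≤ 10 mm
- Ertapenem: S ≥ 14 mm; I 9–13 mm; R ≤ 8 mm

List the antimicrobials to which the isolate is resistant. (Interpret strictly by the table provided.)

Cefepime 16 mm: ≤ 18 mm — resistant
Doxycycline 22 mm: ≥ 17 mm → susceptible
Clarithromycin: 10 mm is ≤ 19 mm — Resistant
Imipenem 13 mm: ≥ 13 mm ⇒ Susceptible
Ertapenem (13 mm) in 9–13 mm ⇒ intermediate
Minocycline 31 mm: ≥ 29 mm — Susceptible

cefepime, clarithromycin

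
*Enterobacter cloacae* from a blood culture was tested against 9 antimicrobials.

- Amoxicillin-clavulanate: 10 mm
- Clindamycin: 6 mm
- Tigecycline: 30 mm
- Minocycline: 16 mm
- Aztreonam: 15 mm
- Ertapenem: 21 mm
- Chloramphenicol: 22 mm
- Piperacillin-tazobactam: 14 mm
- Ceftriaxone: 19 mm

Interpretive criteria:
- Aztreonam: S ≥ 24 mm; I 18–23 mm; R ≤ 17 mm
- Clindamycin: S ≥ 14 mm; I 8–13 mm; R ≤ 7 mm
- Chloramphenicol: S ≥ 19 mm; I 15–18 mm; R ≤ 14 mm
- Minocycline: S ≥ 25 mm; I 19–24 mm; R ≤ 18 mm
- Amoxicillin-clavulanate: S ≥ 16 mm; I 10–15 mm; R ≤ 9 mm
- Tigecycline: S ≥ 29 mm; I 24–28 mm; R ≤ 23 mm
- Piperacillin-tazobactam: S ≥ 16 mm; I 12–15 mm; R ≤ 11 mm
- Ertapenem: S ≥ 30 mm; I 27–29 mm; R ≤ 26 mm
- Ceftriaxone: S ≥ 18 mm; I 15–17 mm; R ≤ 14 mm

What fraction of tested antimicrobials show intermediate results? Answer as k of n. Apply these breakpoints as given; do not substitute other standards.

Amoxicillin-clavulanate: 10 mm is in 10–15 mm ⇒ intermediate
Clindamycin (6 mm) ≤ 7 mm — resistant
Tigecycline: 30 mm is ≥ 29 mm — Susceptible
Minocycline: 16 mm is ≤ 18 mm → R
Aztreonam 15 mm: ≤ 17 mm — resistant
Ertapenem 21 mm: ≤ 26 mm — resistant
Chloramphenicol: 22 mm is ≥ 19 mm → S
Piperacillin-tazobactam: 14 mm is in 12–15 mm → intermediate
Ceftriaxone 19 mm: ≥ 18 mm — Susceptible
Intermediate: 2/9

2 of 9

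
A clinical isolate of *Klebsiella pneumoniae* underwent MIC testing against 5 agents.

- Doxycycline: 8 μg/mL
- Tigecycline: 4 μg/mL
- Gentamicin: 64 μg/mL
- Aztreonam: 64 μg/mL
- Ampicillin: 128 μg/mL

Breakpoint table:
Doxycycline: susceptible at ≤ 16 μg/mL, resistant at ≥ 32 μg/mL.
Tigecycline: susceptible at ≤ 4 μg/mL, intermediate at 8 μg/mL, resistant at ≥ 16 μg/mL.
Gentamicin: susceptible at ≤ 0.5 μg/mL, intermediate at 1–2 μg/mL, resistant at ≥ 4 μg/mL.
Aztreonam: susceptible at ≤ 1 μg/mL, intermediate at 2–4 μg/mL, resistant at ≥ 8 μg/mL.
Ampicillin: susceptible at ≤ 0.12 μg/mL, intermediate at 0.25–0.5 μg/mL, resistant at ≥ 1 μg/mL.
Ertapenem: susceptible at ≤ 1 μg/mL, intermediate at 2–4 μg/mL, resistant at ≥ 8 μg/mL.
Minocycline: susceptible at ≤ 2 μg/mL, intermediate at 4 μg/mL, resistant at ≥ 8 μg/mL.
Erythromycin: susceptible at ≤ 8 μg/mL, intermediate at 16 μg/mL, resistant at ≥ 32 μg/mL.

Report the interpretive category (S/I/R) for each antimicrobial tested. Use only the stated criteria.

Doxycycline 8 μg/mL: ≤ 16 μg/mL ⇒ S
Tigecycline: 4 μg/mL is ≤ 4 μg/mL → S
Gentamicin: 64 μg/mL is ≥ 4 μg/mL ⇒ R
Aztreonam 64 μg/mL: ≥ 8 μg/mL ⇒ Resistant
Ampicillin: 128 μg/mL is ≥ 1 μg/mL ⇒ Resistant

S, S, R, R, R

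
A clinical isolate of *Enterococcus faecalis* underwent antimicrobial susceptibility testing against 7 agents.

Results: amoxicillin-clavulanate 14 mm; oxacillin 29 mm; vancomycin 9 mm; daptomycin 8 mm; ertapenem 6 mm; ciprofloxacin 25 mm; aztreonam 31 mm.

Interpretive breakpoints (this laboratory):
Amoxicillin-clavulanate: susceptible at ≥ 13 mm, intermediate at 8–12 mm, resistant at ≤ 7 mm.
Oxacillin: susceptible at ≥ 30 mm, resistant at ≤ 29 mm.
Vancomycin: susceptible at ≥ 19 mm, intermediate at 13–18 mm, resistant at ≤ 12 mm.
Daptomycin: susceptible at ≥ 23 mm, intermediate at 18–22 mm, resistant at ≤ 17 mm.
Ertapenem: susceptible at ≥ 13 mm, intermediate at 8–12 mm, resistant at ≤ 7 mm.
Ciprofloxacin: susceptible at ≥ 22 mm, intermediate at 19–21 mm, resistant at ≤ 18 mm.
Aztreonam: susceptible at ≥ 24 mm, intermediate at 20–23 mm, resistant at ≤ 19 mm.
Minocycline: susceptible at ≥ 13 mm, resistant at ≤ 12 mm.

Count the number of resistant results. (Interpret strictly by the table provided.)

4

Amoxicillin-clavulanate 14 mm: ≥ 13 mm → S
Oxacillin 29 mm: ≤ 29 mm → resistant
Vancomycin (9 mm) ≤ 12 mm → Resistant
Daptomycin: 8 mm is ≤ 17 mm — Resistant
Ertapenem 6 mm: ≤ 7 mm → Resistant
Ciprofloxacin: 25 mm is ≥ 22 mm ⇒ S
Aztreonam: 31 mm is ≥ 24 mm ⇒ S
Resistant: 4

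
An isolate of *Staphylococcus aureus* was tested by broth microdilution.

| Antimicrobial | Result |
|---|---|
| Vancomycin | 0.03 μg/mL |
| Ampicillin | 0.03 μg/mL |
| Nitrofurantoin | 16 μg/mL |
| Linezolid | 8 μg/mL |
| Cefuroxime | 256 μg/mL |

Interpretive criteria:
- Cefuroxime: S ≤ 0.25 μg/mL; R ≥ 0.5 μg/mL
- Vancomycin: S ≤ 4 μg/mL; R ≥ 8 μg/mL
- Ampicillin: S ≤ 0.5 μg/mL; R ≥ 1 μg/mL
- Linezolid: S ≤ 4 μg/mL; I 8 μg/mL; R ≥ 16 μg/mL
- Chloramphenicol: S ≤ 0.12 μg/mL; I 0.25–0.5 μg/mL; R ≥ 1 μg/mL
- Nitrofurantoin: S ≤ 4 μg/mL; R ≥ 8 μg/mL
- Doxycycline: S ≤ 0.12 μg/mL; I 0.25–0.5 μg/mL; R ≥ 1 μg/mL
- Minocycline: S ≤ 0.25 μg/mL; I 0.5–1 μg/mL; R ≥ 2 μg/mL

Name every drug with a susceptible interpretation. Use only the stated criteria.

vancomycin, ampicillin

Vancomycin: 0.03 μg/mL is ≤ 4 μg/mL ⇒ S
Ampicillin 0.03 μg/mL: ≤ 0.5 μg/mL — susceptible
Nitrofurantoin 16 μg/mL: ≥ 8 μg/mL — resistant
Linezolid: 8 μg/mL is = 8 μg/mL → Intermediate
Cefuroxime (256 μg/mL) ≥ 0.5 μg/mL → resistant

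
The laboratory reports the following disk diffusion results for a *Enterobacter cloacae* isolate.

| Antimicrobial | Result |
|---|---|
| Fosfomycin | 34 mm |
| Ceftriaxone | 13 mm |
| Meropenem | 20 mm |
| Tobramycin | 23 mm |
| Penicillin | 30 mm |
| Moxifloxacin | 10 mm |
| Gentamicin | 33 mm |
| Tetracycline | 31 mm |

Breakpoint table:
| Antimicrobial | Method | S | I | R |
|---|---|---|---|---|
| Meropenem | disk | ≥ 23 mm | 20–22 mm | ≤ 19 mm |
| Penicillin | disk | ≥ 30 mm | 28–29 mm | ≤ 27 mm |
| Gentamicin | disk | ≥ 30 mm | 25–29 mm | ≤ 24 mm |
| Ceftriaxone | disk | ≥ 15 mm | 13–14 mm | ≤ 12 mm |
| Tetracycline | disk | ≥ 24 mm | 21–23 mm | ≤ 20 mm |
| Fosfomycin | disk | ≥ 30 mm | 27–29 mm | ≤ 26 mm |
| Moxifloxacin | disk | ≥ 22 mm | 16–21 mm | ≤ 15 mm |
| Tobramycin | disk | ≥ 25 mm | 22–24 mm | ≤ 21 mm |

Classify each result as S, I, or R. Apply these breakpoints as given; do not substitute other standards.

S, I, I, I, S, R, S, S

Fosfomycin 34 mm: ≥ 30 mm → susceptible
Ceftriaxone (13 mm) in 13–14 mm — I
Meropenem (20 mm) in 20–22 mm — intermediate
Tobramycin (23 mm) in 22–24 mm → Intermediate
Penicillin: 30 mm is ≥ 30 mm ⇒ S
Moxifloxacin 10 mm: ≤ 15 mm → Resistant
Gentamicin 33 mm: ≥ 30 mm — Susceptible
Tetracycline: 31 mm is ≥ 24 mm ⇒ S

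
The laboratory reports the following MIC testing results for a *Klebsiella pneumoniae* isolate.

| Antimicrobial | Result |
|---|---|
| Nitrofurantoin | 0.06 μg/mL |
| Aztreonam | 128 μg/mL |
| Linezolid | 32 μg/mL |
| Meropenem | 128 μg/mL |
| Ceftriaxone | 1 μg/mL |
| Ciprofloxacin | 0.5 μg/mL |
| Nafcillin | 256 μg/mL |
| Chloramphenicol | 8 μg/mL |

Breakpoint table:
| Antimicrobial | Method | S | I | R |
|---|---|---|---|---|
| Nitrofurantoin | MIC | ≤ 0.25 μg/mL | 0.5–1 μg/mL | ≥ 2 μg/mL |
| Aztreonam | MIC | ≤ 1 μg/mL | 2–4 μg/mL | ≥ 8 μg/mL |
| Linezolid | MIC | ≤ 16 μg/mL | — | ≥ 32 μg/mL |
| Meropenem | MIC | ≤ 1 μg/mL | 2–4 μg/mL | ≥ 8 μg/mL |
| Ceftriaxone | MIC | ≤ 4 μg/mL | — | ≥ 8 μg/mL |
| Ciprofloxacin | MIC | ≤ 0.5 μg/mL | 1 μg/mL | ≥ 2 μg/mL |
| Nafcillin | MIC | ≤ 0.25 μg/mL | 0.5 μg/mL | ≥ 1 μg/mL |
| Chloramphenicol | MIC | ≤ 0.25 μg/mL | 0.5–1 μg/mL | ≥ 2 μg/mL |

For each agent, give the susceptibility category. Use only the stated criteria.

Nitrofurantoin (0.06 μg/mL) ≤ 0.25 μg/mL — Susceptible
Aztreonam (128 μg/mL) ≥ 8 μg/mL → Resistant
Linezolid: 32 μg/mL is ≥ 32 μg/mL — R
Meropenem 128 μg/mL: ≥ 8 μg/mL ⇒ R
Ceftriaxone 1 μg/mL: ≤ 4 μg/mL → S
Ciprofloxacin: 0.5 μg/mL is ≤ 0.5 μg/mL ⇒ S
Nafcillin (256 μg/mL) ≥ 1 μg/mL — R
Chloramphenicol: 8 μg/mL is ≥ 2 μg/mL — resistant

S, R, R, R, S, S, R, R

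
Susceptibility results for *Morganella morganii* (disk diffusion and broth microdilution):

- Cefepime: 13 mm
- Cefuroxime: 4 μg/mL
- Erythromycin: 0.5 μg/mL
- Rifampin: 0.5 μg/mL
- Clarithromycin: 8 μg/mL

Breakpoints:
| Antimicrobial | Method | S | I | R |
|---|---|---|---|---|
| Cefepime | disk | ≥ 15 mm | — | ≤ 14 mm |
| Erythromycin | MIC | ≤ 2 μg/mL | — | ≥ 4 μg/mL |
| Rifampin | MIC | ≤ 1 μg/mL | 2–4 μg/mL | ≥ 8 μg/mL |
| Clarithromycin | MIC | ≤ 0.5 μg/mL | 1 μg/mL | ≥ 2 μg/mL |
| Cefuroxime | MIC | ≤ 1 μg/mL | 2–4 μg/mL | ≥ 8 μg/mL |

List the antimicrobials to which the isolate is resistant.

cefepime, clarithromycin

Cefepime: 13 mm is ≤ 14 mm — R
Cefuroxime: 4 μg/mL is in 2–4 μg/mL — intermediate
Erythromycin 0.5 μg/mL: ≤ 2 μg/mL — susceptible
Rifampin: 0.5 μg/mL is ≤ 1 μg/mL → Susceptible
Clarithromycin 8 μg/mL: ≥ 2 μg/mL → Resistant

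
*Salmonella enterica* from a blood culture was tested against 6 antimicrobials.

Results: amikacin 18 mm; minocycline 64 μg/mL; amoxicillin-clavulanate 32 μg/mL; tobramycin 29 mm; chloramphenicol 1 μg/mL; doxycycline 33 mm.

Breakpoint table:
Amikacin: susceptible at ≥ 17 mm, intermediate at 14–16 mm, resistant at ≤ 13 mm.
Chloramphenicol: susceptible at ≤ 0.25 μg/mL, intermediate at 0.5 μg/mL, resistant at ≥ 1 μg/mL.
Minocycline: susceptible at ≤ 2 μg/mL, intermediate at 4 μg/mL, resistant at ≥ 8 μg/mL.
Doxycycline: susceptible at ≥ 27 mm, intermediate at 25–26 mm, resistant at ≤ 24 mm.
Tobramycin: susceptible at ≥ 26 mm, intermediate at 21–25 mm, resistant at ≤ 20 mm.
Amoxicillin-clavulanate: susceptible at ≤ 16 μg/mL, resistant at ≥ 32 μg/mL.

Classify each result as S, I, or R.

S, R, R, S, R, S

Amikacin 18 mm: ≥ 17 mm → S
Minocycline: 64 μg/mL is ≥ 8 μg/mL → resistant
Amoxicillin-clavulanate 32 μg/mL: ≥ 32 μg/mL → resistant
Tobramycin 29 mm: ≥ 26 mm → susceptible
Chloramphenicol: 1 μg/mL is ≥ 1 μg/mL — R
Doxycycline: 33 mm is ≥ 27 mm → Susceptible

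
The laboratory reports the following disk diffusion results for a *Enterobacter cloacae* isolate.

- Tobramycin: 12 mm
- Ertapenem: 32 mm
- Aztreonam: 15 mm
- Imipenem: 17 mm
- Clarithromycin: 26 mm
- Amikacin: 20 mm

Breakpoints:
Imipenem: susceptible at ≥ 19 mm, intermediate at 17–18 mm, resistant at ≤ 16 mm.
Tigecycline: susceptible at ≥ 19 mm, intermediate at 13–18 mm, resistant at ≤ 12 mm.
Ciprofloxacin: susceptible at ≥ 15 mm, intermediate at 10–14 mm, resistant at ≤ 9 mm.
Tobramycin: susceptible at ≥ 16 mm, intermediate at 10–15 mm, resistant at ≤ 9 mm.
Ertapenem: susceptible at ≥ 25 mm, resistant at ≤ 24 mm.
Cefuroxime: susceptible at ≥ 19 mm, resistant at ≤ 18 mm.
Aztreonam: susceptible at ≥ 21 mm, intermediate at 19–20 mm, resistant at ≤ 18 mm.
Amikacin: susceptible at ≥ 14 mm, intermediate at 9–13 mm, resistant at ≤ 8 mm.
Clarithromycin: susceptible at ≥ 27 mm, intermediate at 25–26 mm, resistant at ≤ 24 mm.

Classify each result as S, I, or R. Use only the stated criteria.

I, S, R, I, I, S

Tobramycin: 12 mm is in 10–15 mm — intermediate
Ertapenem (32 mm) ≥ 25 mm ⇒ Susceptible
Aztreonam (15 mm) ≤ 18 mm — R
Imipenem 17 mm: in 17–18 mm — Intermediate
Clarithromycin: 26 mm is in 25–26 mm → Intermediate
Amikacin: 20 mm is ≥ 14 mm — susceptible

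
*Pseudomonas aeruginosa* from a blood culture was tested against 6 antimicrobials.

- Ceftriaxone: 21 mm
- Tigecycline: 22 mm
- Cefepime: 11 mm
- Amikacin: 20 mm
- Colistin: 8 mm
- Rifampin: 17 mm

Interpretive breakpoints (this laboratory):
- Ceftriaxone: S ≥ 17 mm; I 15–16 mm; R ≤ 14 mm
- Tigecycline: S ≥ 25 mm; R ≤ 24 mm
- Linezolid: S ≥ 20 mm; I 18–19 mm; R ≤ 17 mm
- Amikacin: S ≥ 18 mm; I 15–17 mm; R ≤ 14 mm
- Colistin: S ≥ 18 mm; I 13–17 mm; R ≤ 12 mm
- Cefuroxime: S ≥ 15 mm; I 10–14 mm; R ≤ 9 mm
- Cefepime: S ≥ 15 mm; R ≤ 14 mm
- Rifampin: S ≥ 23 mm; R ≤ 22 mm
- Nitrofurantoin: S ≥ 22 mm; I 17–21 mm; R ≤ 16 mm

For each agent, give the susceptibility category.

Ceftriaxone: 21 mm is ≥ 17 mm → susceptible
Tigecycline (22 mm) ≤ 24 mm → R
Cefepime (11 mm) ≤ 14 mm → resistant
Amikacin: 20 mm is ≥ 18 mm ⇒ S
Colistin: 8 mm is ≤ 12 mm ⇒ Resistant
Rifampin 17 mm: ≤ 22 mm — R

S, R, R, S, R, R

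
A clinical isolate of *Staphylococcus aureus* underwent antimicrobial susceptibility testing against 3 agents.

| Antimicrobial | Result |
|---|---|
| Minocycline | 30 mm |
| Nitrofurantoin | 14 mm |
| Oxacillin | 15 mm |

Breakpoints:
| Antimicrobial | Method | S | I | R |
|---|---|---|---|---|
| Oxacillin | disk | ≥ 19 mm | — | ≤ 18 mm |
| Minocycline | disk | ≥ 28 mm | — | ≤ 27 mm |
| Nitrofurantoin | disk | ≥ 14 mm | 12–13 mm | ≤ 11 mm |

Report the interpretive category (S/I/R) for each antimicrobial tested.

S, S, R

Minocycline: 30 mm is ≥ 28 mm → S
Nitrofurantoin 14 mm: ≥ 14 mm — S
Oxacillin: 15 mm is ≤ 18 mm ⇒ resistant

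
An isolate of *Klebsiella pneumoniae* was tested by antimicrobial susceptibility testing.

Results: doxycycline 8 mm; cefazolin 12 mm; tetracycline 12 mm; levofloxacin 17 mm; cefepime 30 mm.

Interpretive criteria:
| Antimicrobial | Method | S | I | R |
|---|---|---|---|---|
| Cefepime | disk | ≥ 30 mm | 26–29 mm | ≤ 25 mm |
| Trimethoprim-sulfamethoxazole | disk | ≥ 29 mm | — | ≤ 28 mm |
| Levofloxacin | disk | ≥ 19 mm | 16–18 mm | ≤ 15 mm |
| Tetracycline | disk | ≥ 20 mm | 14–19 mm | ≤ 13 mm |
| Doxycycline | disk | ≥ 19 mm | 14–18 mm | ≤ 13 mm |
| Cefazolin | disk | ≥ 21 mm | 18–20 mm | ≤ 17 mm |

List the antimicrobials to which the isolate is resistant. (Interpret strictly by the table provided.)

Doxycycline (8 mm) ≤ 13 mm ⇒ Resistant
Cefazolin: 12 mm is ≤ 17 mm ⇒ resistant
Tetracycline (12 mm) ≤ 13 mm ⇒ R
Levofloxacin: 17 mm is in 16–18 mm — intermediate
Cefepime: 30 mm is ≥ 30 mm ⇒ S

doxycycline, cefazolin, tetracycline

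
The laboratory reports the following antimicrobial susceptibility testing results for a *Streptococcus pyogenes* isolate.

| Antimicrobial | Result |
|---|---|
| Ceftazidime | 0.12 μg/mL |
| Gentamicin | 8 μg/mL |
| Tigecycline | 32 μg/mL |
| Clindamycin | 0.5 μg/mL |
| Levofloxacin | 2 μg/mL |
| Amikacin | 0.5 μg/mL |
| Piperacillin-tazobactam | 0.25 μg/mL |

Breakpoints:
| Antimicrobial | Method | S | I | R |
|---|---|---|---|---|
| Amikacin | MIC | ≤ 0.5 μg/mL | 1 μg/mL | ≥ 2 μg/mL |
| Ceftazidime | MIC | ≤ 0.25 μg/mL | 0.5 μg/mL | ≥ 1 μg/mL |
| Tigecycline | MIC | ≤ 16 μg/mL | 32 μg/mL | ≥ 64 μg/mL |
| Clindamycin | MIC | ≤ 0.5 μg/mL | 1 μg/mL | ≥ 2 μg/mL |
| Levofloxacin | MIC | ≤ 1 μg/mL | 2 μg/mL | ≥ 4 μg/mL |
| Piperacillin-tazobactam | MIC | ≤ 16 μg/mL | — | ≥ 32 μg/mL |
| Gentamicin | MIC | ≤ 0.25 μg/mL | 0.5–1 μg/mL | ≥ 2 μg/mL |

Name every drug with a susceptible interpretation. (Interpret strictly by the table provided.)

ceftazidime, clindamycin, amikacin, piperacillin-tazobactam

Ceftazidime (0.12 μg/mL) ≤ 0.25 μg/mL ⇒ S
Gentamicin 8 μg/mL: ≥ 2 μg/mL → resistant
Tigecycline: 32 μg/mL is = 32 μg/mL — intermediate
Clindamycin (0.5 μg/mL) ≤ 0.5 μg/mL — Susceptible
Levofloxacin: 2 μg/mL is = 2 μg/mL — I
Amikacin 0.5 μg/mL: ≤ 0.5 μg/mL → S
Piperacillin-tazobactam: 0.25 μg/mL is ≤ 16 μg/mL — Susceptible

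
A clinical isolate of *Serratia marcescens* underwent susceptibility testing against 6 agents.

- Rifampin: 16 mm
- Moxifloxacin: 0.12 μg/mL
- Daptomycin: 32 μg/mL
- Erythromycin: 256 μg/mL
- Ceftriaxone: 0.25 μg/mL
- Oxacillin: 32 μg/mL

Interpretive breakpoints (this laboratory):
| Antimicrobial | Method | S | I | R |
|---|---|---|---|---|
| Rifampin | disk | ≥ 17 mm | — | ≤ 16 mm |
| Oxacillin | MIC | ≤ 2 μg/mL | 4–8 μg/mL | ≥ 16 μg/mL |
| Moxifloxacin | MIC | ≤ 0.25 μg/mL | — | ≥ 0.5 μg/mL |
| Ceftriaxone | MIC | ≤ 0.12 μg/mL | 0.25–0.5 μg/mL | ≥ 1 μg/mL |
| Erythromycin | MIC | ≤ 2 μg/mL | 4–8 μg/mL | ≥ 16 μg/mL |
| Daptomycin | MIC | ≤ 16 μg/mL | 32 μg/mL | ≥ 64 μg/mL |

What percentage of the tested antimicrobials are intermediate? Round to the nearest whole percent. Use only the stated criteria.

Rifampin (16 mm) ≤ 16 mm → resistant
Moxifloxacin: 0.12 μg/mL is ≤ 0.25 μg/mL ⇒ Susceptible
Daptomycin 32 μg/mL: = 32 μg/mL — intermediate
Erythromycin (256 μg/mL) ≥ 16 μg/mL ⇒ R
Ceftriaxone (0.25 μg/mL) in 0.25–0.5 μg/mL ⇒ Intermediate
Oxacillin: 32 μg/mL is ≥ 16 μg/mL → resistant
Intermediate: 2/6

33%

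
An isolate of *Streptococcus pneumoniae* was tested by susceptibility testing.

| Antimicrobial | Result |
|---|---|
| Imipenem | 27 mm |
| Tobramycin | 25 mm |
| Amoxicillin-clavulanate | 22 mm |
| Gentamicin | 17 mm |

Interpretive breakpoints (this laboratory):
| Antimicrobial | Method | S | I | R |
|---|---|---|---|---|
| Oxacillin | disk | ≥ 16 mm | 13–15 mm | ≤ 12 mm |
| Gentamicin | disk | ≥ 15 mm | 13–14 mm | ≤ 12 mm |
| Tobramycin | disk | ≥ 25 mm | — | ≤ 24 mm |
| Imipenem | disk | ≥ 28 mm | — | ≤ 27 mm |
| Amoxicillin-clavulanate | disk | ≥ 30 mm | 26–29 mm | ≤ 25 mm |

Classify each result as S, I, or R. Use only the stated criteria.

R, S, R, S

Imipenem: 27 mm is ≤ 27 mm — resistant
Tobramycin 25 mm: ≥ 25 mm — S
Amoxicillin-clavulanate (22 mm) ≤ 25 mm — Resistant
Gentamicin 17 mm: ≥ 15 mm ⇒ S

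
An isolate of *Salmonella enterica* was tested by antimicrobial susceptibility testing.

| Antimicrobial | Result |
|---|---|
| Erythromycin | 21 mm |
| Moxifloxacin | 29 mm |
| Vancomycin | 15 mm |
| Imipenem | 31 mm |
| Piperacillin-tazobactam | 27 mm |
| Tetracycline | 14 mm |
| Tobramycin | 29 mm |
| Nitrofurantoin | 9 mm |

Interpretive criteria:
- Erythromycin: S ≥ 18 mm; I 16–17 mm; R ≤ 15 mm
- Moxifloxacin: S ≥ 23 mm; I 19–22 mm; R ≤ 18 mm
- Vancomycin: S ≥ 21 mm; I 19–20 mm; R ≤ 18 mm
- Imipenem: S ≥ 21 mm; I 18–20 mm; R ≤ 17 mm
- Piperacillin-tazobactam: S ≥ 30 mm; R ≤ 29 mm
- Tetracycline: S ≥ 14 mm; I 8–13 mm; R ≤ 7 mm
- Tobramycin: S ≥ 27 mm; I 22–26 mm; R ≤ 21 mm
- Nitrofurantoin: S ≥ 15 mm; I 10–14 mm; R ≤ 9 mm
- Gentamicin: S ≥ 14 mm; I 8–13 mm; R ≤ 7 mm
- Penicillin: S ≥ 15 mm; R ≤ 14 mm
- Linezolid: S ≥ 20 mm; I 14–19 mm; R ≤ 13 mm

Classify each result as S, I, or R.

Erythromycin (21 mm) ≥ 18 mm → Susceptible
Moxifloxacin (29 mm) ≥ 23 mm ⇒ susceptible
Vancomycin 15 mm: ≤ 18 mm → R
Imipenem 31 mm: ≥ 21 mm — S
Piperacillin-tazobactam: 27 mm is ≤ 29 mm — R
Tetracycline: 14 mm is ≥ 14 mm → Susceptible
Tobramycin: 29 mm is ≥ 27 mm → Susceptible
Nitrofurantoin (9 mm) ≤ 9 mm ⇒ resistant

S, S, R, S, R, S, S, R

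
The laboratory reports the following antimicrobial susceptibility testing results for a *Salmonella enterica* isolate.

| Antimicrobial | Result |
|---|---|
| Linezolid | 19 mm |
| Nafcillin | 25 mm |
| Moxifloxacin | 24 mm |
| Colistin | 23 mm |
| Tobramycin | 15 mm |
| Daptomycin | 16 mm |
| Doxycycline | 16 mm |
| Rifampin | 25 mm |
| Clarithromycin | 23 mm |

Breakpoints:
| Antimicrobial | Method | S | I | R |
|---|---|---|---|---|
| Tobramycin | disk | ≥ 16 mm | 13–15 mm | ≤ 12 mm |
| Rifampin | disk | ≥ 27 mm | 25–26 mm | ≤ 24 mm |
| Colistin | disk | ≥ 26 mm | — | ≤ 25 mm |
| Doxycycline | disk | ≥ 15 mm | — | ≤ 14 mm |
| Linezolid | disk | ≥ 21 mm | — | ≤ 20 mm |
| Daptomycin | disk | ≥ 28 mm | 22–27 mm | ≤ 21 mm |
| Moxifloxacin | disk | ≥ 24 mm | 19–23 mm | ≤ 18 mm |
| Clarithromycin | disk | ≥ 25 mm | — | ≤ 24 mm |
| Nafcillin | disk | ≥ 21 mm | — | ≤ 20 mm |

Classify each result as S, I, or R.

Linezolid 19 mm: ≤ 20 mm ⇒ Resistant
Nafcillin (25 mm) ≥ 21 mm ⇒ S
Moxifloxacin 24 mm: ≥ 24 mm → Susceptible
Colistin (23 mm) ≤ 25 mm → resistant
Tobramycin 15 mm: in 13–15 mm ⇒ Intermediate
Daptomycin 16 mm: ≤ 21 mm — Resistant
Doxycycline: 16 mm is ≥ 15 mm — susceptible
Rifampin 25 mm: in 25–26 mm ⇒ I
Clarithromycin (23 mm) ≤ 24 mm — Resistant

R, S, S, R, I, R, S, I, R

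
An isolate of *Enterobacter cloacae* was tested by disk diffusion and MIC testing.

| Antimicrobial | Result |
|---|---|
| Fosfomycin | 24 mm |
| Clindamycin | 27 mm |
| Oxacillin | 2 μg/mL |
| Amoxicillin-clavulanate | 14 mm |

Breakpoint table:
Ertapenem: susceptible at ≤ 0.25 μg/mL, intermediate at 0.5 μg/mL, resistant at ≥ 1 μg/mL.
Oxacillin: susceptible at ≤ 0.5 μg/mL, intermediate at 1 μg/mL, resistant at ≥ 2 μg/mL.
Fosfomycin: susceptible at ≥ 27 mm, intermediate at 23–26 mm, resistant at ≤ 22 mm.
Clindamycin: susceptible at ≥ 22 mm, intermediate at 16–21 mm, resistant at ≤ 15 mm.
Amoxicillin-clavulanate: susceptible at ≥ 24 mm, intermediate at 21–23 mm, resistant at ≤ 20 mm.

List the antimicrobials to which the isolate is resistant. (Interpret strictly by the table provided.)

oxacillin, amoxicillin-clavulanate

Fosfomycin: 24 mm is in 23–26 mm — intermediate
Clindamycin 27 mm: ≥ 22 mm — Susceptible
Oxacillin (2 μg/mL) ≥ 2 μg/mL — R
Amoxicillin-clavulanate 14 mm: ≤ 20 mm ⇒ Resistant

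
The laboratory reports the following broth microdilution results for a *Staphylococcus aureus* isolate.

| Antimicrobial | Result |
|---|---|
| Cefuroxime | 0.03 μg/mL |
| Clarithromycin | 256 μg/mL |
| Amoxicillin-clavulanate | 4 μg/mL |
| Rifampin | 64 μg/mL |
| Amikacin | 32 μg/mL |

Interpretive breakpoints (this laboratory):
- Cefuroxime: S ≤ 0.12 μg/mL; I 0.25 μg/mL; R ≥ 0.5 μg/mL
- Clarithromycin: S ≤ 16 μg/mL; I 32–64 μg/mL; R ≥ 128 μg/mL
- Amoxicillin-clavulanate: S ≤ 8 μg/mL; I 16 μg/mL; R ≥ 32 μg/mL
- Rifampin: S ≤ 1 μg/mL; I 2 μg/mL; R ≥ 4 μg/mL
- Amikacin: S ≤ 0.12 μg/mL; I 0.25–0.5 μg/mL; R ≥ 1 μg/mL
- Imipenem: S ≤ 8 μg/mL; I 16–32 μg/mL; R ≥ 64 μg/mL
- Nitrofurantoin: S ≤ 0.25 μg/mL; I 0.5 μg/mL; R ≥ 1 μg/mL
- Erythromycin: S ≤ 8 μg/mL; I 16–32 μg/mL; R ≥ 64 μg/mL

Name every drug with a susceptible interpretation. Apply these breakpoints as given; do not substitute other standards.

Cefuroxime: 0.03 μg/mL is ≤ 0.12 μg/mL — susceptible
Clarithromycin 256 μg/mL: ≥ 128 μg/mL — R
Amoxicillin-clavulanate 4 μg/mL: ≤ 8 μg/mL — susceptible
Rifampin (64 μg/mL) ≥ 4 μg/mL ⇒ resistant
Amikacin: 32 μg/mL is ≥ 1 μg/mL → resistant

cefuroxime, amoxicillin-clavulanate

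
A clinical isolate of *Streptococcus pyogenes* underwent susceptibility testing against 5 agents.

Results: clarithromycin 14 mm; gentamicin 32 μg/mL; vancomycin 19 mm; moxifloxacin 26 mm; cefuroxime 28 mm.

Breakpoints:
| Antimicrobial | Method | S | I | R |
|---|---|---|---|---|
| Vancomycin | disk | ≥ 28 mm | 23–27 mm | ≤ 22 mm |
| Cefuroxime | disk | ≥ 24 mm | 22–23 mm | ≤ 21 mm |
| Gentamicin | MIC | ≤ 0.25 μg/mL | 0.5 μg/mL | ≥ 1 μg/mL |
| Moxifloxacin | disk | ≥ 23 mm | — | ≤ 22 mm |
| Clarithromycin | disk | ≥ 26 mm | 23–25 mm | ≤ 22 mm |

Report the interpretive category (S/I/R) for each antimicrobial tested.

Clarithromycin: 14 mm is ≤ 22 mm ⇒ R
Gentamicin 32 μg/mL: ≥ 1 μg/mL → R
Vancomycin (19 mm) ≤ 22 mm ⇒ resistant
Moxifloxacin (26 mm) ≥ 23 mm — S
Cefuroxime 28 mm: ≥ 24 mm — Susceptible

R, R, R, S, S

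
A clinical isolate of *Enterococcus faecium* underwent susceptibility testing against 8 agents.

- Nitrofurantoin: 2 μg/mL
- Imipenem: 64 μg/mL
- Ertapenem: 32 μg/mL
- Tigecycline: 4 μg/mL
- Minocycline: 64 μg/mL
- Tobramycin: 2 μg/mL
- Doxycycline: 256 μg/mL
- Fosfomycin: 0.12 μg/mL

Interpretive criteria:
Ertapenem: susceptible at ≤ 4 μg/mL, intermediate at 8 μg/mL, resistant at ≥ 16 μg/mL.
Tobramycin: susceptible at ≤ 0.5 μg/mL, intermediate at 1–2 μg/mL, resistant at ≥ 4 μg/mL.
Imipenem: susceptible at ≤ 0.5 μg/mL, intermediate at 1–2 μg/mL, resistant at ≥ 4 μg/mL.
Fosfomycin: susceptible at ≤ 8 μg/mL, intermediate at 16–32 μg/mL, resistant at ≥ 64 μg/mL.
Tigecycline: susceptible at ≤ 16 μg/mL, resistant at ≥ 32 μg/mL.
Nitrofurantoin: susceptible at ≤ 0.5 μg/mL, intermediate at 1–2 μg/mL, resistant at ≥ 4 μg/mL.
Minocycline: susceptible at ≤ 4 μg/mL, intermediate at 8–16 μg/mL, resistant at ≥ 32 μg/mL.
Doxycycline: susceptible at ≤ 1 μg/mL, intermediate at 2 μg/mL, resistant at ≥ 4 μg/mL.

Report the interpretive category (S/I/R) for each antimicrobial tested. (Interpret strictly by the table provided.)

I, R, R, S, R, I, R, S

Nitrofurantoin: 2 μg/mL is in 1–2 μg/mL — intermediate
Imipenem: 64 μg/mL is ≥ 4 μg/mL — resistant
Ertapenem 32 μg/mL: ≥ 16 μg/mL ⇒ Resistant
Tigecycline: 4 μg/mL is ≤ 16 μg/mL → S
Minocycline: 64 μg/mL is ≥ 32 μg/mL ⇒ resistant
Tobramycin (2 μg/mL) in 1–2 μg/mL ⇒ intermediate
Doxycycline 256 μg/mL: ≥ 4 μg/mL → resistant
Fosfomycin: 0.12 μg/mL is ≤ 8 μg/mL → susceptible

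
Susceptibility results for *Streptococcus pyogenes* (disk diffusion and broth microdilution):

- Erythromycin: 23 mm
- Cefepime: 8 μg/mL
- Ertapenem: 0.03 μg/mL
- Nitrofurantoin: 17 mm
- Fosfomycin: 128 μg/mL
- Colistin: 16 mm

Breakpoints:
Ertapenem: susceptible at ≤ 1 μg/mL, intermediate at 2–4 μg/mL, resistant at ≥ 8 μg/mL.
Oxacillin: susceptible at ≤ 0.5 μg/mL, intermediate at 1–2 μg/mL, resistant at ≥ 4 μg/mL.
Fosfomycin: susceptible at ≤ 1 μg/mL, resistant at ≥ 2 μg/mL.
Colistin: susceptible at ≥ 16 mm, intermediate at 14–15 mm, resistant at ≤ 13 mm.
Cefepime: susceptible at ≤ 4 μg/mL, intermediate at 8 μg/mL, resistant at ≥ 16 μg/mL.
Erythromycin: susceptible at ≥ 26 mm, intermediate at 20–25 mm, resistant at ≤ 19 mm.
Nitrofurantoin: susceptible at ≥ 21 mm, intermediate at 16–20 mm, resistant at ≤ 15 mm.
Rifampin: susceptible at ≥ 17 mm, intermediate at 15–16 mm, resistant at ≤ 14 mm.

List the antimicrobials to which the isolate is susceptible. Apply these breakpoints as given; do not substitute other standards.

Erythromycin (23 mm) in 20–25 mm ⇒ Intermediate
Cefepime 8 μg/mL: = 8 μg/mL ⇒ Intermediate
Ertapenem 0.03 μg/mL: ≤ 1 μg/mL — S
Nitrofurantoin 17 mm: in 16–20 mm — intermediate
Fosfomycin: 128 μg/mL is ≥ 2 μg/mL → Resistant
Colistin 16 mm: ≥ 16 mm → Susceptible

ertapenem, colistin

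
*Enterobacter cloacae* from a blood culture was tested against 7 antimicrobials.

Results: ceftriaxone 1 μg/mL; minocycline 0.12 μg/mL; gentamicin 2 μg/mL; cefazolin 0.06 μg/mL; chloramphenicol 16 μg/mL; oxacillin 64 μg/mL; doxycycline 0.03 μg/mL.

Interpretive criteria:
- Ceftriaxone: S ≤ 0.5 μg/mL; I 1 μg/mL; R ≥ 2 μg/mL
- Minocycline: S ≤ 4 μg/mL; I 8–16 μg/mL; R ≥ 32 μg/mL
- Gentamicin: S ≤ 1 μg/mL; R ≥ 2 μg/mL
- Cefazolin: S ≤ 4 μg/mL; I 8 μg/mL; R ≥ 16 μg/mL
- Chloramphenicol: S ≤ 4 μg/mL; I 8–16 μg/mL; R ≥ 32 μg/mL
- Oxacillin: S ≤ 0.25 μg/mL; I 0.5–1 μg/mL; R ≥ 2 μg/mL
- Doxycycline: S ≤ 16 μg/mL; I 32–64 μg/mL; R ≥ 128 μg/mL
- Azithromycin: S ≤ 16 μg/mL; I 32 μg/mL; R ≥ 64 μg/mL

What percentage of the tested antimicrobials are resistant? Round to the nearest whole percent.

29%

Ceftriaxone: 1 μg/mL is = 1 μg/mL ⇒ Intermediate
Minocycline (0.12 μg/mL) ≤ 4 μg/mL ⇒ susceptible
Gentamicin (2 μg/mL) ≥ 2 μg/mL ⇒ resistant
Cefazolin 0.06 μg/mL: ≤ 4 μg/mL ⇒ S
Chloramphenicol 16 μg/mL: in 8–16 μg/mL → I
Oxacillin (64 μg/mL) ≥ 2 μg/mL ⇒ R
Doxycycline (0.03 μg/mL) ≤ 16 μg/mL ⇒ Susceptible
Resistant: 2/7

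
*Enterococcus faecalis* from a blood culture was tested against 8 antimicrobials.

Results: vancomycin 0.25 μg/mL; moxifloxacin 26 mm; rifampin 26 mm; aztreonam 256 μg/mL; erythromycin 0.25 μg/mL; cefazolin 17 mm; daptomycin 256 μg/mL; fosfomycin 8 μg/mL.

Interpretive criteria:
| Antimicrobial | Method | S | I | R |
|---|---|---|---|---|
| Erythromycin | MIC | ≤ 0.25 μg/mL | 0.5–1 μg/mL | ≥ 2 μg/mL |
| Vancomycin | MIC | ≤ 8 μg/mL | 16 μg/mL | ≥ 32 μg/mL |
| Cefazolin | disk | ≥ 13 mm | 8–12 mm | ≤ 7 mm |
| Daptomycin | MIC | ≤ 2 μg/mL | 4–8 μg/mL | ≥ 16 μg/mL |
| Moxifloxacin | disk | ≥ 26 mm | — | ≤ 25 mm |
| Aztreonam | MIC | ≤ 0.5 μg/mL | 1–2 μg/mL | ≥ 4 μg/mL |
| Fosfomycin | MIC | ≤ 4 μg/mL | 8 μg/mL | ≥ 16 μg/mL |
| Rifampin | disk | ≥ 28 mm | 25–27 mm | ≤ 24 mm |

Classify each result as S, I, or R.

S, S, I, R, S, S, R, I

Vancomycin (0.25 μg/mL) ≤ 8 μg/mL → Susceptible
Moxifloxacin (26 mm) ≥ 26 mm — S
Rifampin (26 mm) in 25–27 mm ⇒ intermediate
Aztreonam 256 μg/mL: ≥ 4 μg/mL ⇒ resistant
Erythromycin: 0.25 μg/mL is ≤ 0.25 μg/mL → Susceptible
Cefazolin: 17 mm is ≥ 13 mm — susceptible
Daptomycin: 256 μg/mL is ≥ 16 μg/mL → Resistant
Fosfomycin: 8 μg/mL is = 8 μg/mL — I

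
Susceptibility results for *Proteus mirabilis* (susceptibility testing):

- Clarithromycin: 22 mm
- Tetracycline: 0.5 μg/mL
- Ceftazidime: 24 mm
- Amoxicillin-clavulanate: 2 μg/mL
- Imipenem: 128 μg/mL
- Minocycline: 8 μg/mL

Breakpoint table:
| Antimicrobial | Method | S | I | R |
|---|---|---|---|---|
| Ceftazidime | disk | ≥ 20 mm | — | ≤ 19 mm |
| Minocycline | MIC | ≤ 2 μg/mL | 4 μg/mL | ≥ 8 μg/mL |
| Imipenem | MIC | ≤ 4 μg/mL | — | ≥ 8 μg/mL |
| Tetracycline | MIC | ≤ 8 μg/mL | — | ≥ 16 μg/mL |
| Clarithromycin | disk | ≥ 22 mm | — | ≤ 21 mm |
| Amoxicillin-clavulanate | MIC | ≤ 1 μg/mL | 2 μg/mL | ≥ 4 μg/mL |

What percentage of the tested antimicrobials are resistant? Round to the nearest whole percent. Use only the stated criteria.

Clarithromycin 22 mm: ≥ 22 mm ⇒ S
Tetracycline 0.5 μg/mL: ≤ 8 μg/mL ⇒ susceptible
Ceftazidime 24 mm: ≥ 20 mm → susceptible
Amoxicillin-clavulanate 2 μg/mL: = 2 μg/mL — Intermediate
Imipenem (128 μg/mL) ≥ 8 μg/mL → Resistant
Minocycline: 8 μg/mL is ≥ 8 μg/mL ⇒ Resistant
Resistant: 2/6

33%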